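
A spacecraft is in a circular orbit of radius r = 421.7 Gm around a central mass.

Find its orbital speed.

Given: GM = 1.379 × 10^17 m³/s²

Convert to SI: r = 421.7 Gm = 4.217e+11 m.
For a circular orbit, gravity supplies the centripetal force, so v = √(GM / r).
v = √(1.379e+17 / 4.217e+11) m/s ≈ 571.8 m/s = 571.8 m/s.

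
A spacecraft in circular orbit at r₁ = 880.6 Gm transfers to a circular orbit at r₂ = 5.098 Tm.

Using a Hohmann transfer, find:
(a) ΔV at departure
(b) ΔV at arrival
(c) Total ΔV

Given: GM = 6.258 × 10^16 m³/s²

Convert to SI: r₁ = 880.6 Gm = 8.806e+11 m; r₂ = 5.098 Tm = 5.098e+12 m.
Transfer semi-major axis: a_t = (r₁ + r₂)/2 = (8.806e+11 + 5.098e+12)/2 = 2.9893e+12 m.
Circular speeds: v₁ = √(GM/r₁) = 266.581 m/s, v₂ = √(GM/r₂) = 110.794 m/s.
Transfer speeds (vis-viva v² = GM(2/r − 1/a_t)): v₁ᵗ = 348.132 m/s, v₂ᵗ = 60.1343 m/s.
(a) ΔV₁ = |v₁ᵗ − v₁| ≈ 81.55 m/s = 81.55 m/s.
(b) ΔV₂ = |v₂ − v₂ᵗ| ≈ 50.66 m/s = 50.66 m/s.
(c) ΔV_total = ΔV₁ + ΔV₂ ≈ 132.2 m/s = 132.2 m/s.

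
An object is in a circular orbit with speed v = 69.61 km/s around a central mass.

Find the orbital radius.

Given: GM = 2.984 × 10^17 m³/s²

Convert to SI: v = 69.61 km/s = 69610 m/s.
For a circular orbit, v² = GM / r, so r = GM / v².
r = 2.984e+17 / (69610)² m ≈ 6.158e+07 m = 6.158 × 10^7 m.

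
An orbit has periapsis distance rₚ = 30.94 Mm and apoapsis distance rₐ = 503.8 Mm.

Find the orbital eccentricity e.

Convert to SI: rₚ = 30.94 Mm = 3.094e+07 m; rₐ = 503.8 Mm = 5.038e+08 m.
e = (rₐ − rₚ) / (rₐ + rₚ).
e = (5.038e+08 − 3.094e+07) / (5.038e+08 + 3.094e+07) = 4.7286e+08 / 5.3474e+08 ≈ 0.8843.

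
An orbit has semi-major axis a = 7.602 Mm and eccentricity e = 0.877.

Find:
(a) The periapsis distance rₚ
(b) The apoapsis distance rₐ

Convert to SI: a = 7.602 Mm = 7.602e+06 m.
(a) rₚ = a(1 − e) = 7.602e+06 · (1 − 0.877) = 7.602e+06 · 0.123 ≈ 9.35e+05 m = 935 km.
(b) rₐ = a(1 + e) = 7.602e+06 · (1 + 0.877) = 7.602e+06 · 1.877 ≈ 1.427e+07 m = 14.27 Mm.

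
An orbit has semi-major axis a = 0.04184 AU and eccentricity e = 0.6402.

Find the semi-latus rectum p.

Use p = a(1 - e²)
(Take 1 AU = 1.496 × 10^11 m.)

Convert to SI: a = 0.04184 AU = 6.25926e+09 m.
p = a (1 − e²).
p = 6.25926e+09 · (1 − (0.6402)²) = 6.25926e+09 · 0.590144 ≈ 3.694e+09 m = 0.02469 AU.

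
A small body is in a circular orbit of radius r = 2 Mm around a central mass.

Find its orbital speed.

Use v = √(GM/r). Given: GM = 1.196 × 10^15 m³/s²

Convert to SI: r = 2 Mm = 2e+06 m.
For a circular orbit, gravity supplies the centripetal force, so v = √(GM / r).
v = √(1.196e+15 / 2e+06) m/s ≈ 2.445e+04 m/s = 24.45 km/s.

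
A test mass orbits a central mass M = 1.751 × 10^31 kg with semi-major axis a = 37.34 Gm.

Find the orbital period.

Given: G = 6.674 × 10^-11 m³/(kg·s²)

Convert to SI: a = 37.34 Gm = 3.734e+10 m.
GM = G · M = 6.674e-11 · 1.751e+31 = 1.16862e+21 m³/s².
Kepler's third law: T = 2π √(a³ / GM).
Substituting a = 3.734e+10 m and GM = 1.16862e+21 m³/s²:
T = 2π √((3.734e+10)³ / 1.16862e+21) s
T ≈ 1.326e+06 s = 15.35 days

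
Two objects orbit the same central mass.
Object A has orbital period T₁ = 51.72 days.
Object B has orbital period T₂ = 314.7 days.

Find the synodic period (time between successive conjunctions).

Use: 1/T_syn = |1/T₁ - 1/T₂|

Convert to SI: T₁ = 51.72 days = 4.46861e+06 s; T₂ = 314.7 days = 2.71901e+07 s.
T_syn = |T₁ · T₂ / (T₁ − T₂)|.
T_syn = |4.46861e+06 · 2.71901e+07 / (4.46861e+06 − 2.71901e+07)| s ≈ 5.347e+06 s = 61.89 days.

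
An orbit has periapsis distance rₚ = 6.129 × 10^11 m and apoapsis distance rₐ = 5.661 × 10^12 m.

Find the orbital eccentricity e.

e = (rₐ − rₚ) / (rₐ + rₚ).
e = (5.661e+12 − 6.129e+11) / (5.661e+12 + 6.129e+11) = 5.0481e+12 / 6.2739e+12 ≈ 0.8046.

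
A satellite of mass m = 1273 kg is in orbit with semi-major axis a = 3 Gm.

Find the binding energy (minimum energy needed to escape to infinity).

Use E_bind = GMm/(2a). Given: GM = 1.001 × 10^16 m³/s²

Convert to SI: a = 3 Gm = 3e+09 m.
Total orbital energy is E = −GMm/(2a); binding energy is E_bind = −E = GMm/(2a).
E_bind = 1.001e+16 · 1273 / (2 · 3e+09) J ≈ 2.124e+09 J = 2.124 GJ.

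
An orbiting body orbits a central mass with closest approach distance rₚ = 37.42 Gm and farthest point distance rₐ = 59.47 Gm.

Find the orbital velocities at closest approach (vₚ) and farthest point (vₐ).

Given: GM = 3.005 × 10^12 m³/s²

Convert to SI: rₚ = 37.42 Gm = 3.742e+10 m; rₐ = 59.47 Gm = 5.947e+10 m.
Use the vis-viva equation v² = GM(2/r − 1/a) with a = (rₚ + rₐ)/2 = (3.742e+10 + 5.947e+10)/2 = 4.8445e+10 m.
vₚ = √(GM · (2/rₚ − 1/a)) = √(3.005e+12 · (2/3.742e+10 − 1/4.8445e+10)) m/s ≈ 9.929 m/s = 9.929 m/s.
vₐ = √(GM · (2/rₐ − 1/a)) = √(3.005e+12 · (2/5.947e+10 − 1/4.8445e+10)) m/s ≈ 6.247 m/s = 6.247 m/s.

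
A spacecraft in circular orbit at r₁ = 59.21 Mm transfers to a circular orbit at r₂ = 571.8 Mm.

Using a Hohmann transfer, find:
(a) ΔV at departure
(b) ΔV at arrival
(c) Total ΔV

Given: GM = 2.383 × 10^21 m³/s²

Convert to SI: r₁ = 59.21 Mm = 5.921e+07 m; r₂ = 571.8 Mm = 5.718e+08 m.
Transfer semi-major axis: a_t = (r₁ + r₂)/2 = (5.921e+07 + 5.718e+08)/2 = 3.15505e+08 m.
Circular speeds: v₁ = √(GM/r₁) = 6.34402e+06 m/s, v₂ = √(GM/r₂) = 2.04146e+06 m/s.
Transfer speeds (vis-viva v² = GM(2/r − 1/a_t)): v₁ᵗ = 8.5405e+06 m/s, v₂ᵗ = 884371 m/s.
(a) ΔV₁ = |v₁ᵗ − v₁| ≈ 2.196e+06 m/s = 2196 km/s.
(b) ΔV₂ = |v₂ − v₂ᵗ| ≈ 1.157e+06 m/s = 1157 km/s.
(c) ΔV_total = ΔV₁ + ΔV₂ ≈ 3.354e+06 m/s = 3354 km/s.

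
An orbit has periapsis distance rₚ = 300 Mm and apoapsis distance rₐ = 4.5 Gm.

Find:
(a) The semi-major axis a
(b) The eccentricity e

Convert to SI: rₚ = 300 Mm = 3e+08 m; rₐ = 4.5 Gm = 4.5e+09 m.
(a) a = (rₚ + rₐ) / 2 = (3e+08 + 4.5e+09) / 2 ≈ 2.4e+09 m = 2.4 Gm.
(b) e = (rₐ − rₚ) / (rₐ + rₚ) = (4.5e+09 − 3e+08) / (4.5e+09 + 3e+08) ≈ 0.875.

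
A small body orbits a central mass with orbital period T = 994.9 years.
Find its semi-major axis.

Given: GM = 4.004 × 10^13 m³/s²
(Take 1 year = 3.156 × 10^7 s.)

Convert to SI: T = 994.9 years = 3.1399e+10 s.
Invert Kepler's third law: a = (GM · T² / (4π²))^(1/3).
Substituting T = 3.1399e+10 s and GM = 4.004e+13 m³/s²:
a = (4.004e+13 · (3.1399e+10)² / (4π²))^(1/3) m
a ≈ 1e+11 m = 100 Gm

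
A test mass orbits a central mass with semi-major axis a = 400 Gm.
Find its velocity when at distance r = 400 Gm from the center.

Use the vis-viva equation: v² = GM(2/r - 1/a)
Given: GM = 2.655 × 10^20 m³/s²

Convert to SI: a = 400 Gm = 4e+11 m; r = 400 Gm = 4e+11 m.
Vis-viva: v = √(GM · (2/r − 1/a)).
2/r − 1/a = 2/4e+11 − 1/4e+11 = 2.5e-12 m⁻¹.
v = √(2.655e+20 · 2.5e-12) m/s ≈ 2.576e+04 m/s = 25.76 km/s.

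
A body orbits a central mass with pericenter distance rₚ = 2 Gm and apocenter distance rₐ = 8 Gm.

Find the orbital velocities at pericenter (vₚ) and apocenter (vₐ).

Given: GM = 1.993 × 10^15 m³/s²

Convert to SI: rₚ = 2 Gm = 2e+09 m; rₐ = 8 Gm = 8e+09 m.
Use the vis-viva equation v² = GM(2/r − 1/a) with a = (rₚ + rₐ)/2 = (2e+09 + 8e+09)/2 = 5e+09 m.
vₚ = √(GM · (2/rₚ − 1/a)) = √(1.993e+15 · (2/2e+09 − 1/5e+09)) m/s ≈ 1263 m/s = 1.263 km/s.
vₐ = √(GM · (2/rₐ − 1/a)) = √(1.993e+15 · (2/8e+09 − 1/5e+09)) m/s ≈ 315.7 m/s = 315.7 m/s.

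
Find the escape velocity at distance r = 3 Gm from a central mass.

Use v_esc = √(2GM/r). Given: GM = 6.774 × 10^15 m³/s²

Convert to SI: r = 3 Gm = 3e+09 m.
Escape velocity comes from setting total energy to zero: ½v² − GM/r = 0 ⇒ v_esc = √(2GM / r).
v_esc = √(2 · 6.774e+15 / 3e+09) m/s ≈ 2125 m/s = 2.125 km/s.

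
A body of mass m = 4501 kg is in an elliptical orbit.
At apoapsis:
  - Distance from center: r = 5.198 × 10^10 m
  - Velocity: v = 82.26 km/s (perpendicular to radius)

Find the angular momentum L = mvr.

Convert to SI: v = 82.26 km/s = 82260 m/s.
Since v is perpendicular to r, L = m · v · r.
L = 4501 · 82260 · 5.198e+10 kg·m²/s ≈ 1.925e+19 kg·m²/s.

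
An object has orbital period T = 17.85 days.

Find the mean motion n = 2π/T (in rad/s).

Convert to SI: T = 17.85 days = 1.54224e+06 s.
n = 2π / T.
n = 2π / 1.54224e+06 s ≈ 4.074e-06 rad/s.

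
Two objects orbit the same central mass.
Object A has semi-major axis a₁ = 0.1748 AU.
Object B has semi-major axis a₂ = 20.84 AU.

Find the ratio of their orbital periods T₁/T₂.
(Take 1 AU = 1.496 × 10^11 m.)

Convert to SI: a₁ = 0.1748 AU = 2.61501e+10 m; a₂ = 20.84 AU = 3.11766e+12 m.
From Kepler's third law, (T₁/T₂)² = (a₁/a₂)³, so T₁/T₂ = (a₁/a₂)^(3/2).
a₁/a₂ = 2.61501e+10 / 3.11766e+12 = 0.00838772.
T₁/T₂ = (0.00838772)^(3/2) ≈ 0.0007682.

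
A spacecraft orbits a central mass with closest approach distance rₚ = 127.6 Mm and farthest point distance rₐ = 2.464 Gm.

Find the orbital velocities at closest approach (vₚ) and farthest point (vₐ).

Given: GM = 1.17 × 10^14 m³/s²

Convert to SI: rₚ = 127.6 Mm = 1.276e+08 m; rₐ = 2.464 Gm = 2.464e+09 m.
Use the vis-viva equation v² = GM(2/r − 1/a) with a = (rₚ + rₐ)/2 = (1.276e+08 + 2.464e+09)/2 = 1.2958e+09 m.
vₚ = √(GM · (2/rₚ − 1/a)) = √(1.17e+14 · (2/1.276e+08 − 1/1.2958e+09)) m/s ≈ 1320 m/s = 1.32 km/s.
vₐ = √(GM · (2/rₐ − 1/a)) = √(1.17e+14 · (2/2.464e+09 − 1/1.2958e+09)) m/s ≈ 68.38 m/s = 68.38 m/s.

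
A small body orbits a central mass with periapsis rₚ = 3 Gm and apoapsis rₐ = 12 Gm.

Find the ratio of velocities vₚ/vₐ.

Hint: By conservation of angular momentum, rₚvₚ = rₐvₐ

Convert to SI: rₚ = 3 Gm = 3e+09 m; rₐ = 12 Gm = 1.2e+10 m.
Conservation of angular momentum gives rₚvₚ = rₐvₐ, so vₚ/vₐ = rₐ/rₚ.
vₚ/vₐ = 1.2e+10 / 3e+09 ≈ 4.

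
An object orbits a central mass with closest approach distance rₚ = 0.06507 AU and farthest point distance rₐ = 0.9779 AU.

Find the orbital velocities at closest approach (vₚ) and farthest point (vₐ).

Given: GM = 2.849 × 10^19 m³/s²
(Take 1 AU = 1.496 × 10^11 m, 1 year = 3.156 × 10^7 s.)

Convert to SI: rₚ = 0.06507 AU = 9.73447e+09 m; rₐ = 0.9779 AU = 1.46294e+11 m.
Use the vis-viva equation v² = GM(2/r − 1/a) with a = (rₚ + rₐ)/2 = (9.73447e+09 + 1.46294e+11)/2 = 7.80142e+10 m.
vₚ = √(GM · (2/rₚ − 1/a)) = √(2.849e+19 · (2/9.73447e+09 − 1/7.80142e+10)) m/s ≈ 7.408e+04 m/s = 15.63 AU/year.
vₐ = √(GM · (2/rₐ − 1/a)) = √(2.849e+19 · (2/1.46294e+11 − 1/7.80142e+10)) m/s ≈ 4929 m/s = 1.04 AU/year.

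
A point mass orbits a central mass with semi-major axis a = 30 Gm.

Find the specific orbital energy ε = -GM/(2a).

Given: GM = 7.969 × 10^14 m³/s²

Convert to SI: a = 30 Gm = 3e+10 m.
ε = −GM / (2a).
ε = −7.969e+14 / (2 · 3e+10) J/kg ≈ -1.328e+04 J/kg = -13.28 kJ/kg.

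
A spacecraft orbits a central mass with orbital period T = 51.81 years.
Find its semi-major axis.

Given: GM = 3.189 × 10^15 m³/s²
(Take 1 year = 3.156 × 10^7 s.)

Convert to SI: T = 51.81 years = 1.63512e+09 s.
Invert Kepler's third law: a = (GM · T² / (4π²))^(1/3).
Substituting T = 1.63512e+09 s and GM = 3.189e+15 m³/s²:
a = (3.189e+15 · (1.63512e+09)² / (4π²))^(1/3) m
a ≈ 6e+10 m = 60 Gm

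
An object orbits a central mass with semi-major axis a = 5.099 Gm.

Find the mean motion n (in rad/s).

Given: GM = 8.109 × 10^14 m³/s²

Convert to SI: a = 5.099 Gm = 5.099e+09 m.
n = √(GM / a³).
n = √(8.109e+14 / (5.099e+09)³) rad/s ≈ 7.821e-08 rad/s.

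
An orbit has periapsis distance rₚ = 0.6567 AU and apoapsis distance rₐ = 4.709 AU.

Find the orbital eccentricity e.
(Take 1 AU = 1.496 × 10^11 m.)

Convert to SI: rₚ = 0.6567 AU = 9.82423e+10 m; rₐ = 4.709 AU = 7.04466e+11 m.
e = (rₐ − rₚ) / (rₐ + rₚ).
e = (7.04466e+11 − 9.82423e+10) / (7.04466e+11 + 9.82423e+10) = 6.06224e+11 / 8.02709e+11 ≈ 0.7552.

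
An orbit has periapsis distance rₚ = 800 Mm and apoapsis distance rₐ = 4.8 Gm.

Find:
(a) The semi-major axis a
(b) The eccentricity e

Convert to SI: rₚ = 800 Mm = 8e+08 m; rₐ = 4.8 Gm = 4.8e+09 m.
(a) a = (rₚ + rₐ) / 2 = (8e+08 + 4.8e+09) / 2 ≈ 2.8e+09 m = 2.8 Gm.
(b) e = (rₐ − rₚ) / (rₐ + rₚ) = (4.8e+09 − 8e+08) / (4.8e+09 + 8e+08) ≈ 0.7143.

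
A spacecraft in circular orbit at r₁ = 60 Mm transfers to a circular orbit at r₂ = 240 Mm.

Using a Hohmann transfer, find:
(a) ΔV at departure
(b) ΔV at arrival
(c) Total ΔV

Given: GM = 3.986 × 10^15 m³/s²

Convert to SI: r₁ = 60 Mm = 6e+07 m; r₂ = 240 Mm = 2.4e+08 m.
Transfer semi-major axis: a_t = (r₁ + r₂)/2 = (6e+07 + 2.4e+08)/2 = 1.5e+08 m.
Circular speeds: v₁ = √(GM/r₁) = 8150.66 m/s, v₂ = √(GM/r₂) = 4075.33 m/s.
Transfer speeds (vis-viva v² = GM(2/r − 1/a_t)): v₁ᵗ = 10309.9 m/s, v₂ᵗ = 2577.47 m/s.
(a) ΔV₁ = |v₁ᵗ − v₁| ≈ 2159 m/s = 2.159 km/s.
(b) ΔV₂ = |v₂ − v₂ᵗ| ≈ 1498 m/s = 1.498 km/s.
(c) ΔV_total = ΔV₁ + ΔV₂ ≈ 3657 m/s = 3.657 km/s.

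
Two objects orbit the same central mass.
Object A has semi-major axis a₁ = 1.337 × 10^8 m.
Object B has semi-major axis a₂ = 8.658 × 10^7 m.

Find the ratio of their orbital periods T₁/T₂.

From Kepler's third law, (T₁/T₂)² = (a₁/a₂)³, so T₁/T₂ = (a₁/a₂)^(3/2).
a₁/a₂ = 1.337e+08 / 8.658e+07 = 1.54424.
T₁/T₂ = (1.54424)^(3/2) ≈ 1.919.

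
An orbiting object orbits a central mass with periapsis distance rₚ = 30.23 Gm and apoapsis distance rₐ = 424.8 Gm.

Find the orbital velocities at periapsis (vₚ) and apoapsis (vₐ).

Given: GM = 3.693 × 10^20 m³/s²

Convert to SI: rₚ = 30.23 Gm = 3.023e+10 m; rₐ = 424.8 Gm = 4.248e+11 m.
Use the vis-viva equation v² = GM(2/r − 1/a) with a = (rₚ + rₐ)/2 = (3.023e+10 + 4.248e+11)/2 = 2.27515e+11 m.
vₚ = √(GM · (2/rₚ − 1/a)) = √(3.693e+20 · (2/3.023e+10 − 1/2.27515e+11)) m/s ≈ 1.51e+05 m/s = 151 km/s.
vₐ = √(GM · (2/rₐ − 1/a)) = √(3.693e+20 · (2/4.248e+11 − 1/2.27515e+11)) m/s ≈ 1.075e+04 m/s = 10.75 km/s.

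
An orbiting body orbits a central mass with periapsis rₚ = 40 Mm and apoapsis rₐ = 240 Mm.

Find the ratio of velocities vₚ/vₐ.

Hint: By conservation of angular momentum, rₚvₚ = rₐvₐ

Convert to SI: rₚ = 40 Mm = 4e+07 m; rₐ = 240 Mm = 2.4e+08 m.
Conservation of angular momentum gives rₚvₚ = rₐvₐ, so vₚ/vₐ = rₐ/rₚ.
vₚ/vₐ = 2.4e+08 / 4e+07 ≈ 6.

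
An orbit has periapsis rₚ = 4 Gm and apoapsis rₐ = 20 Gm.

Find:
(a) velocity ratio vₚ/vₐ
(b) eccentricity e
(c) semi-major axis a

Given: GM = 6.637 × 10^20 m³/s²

Convert to SI: rₚ = 4 Gm = 4e+09 m; rₐ = 20 Gm = 2e+10 m.
(a) Conservation of angular momentum (rₚvₚ = rₐvₐ) gives vₚ/vₐ = rₐ/rₚ = 2e+10/4e+09 ≈ 5
(b) e = (rₐ − rₚ)/(rₐ + rₚ) = (2e+10 − 4e+09)/(2e+10 + 4e+09) ≈ 0.6667
(c) a = (rₚ + rₐ)/2 = (4e+09 + 2e+10)/2 ≈ 1.2e+10 m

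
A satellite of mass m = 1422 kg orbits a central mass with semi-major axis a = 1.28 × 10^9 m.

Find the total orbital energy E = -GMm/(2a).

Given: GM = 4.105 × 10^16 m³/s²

E = −GMm / (2a).
E = −4.105e+16 · 1422 / (2 · 1.28e+09) J ≈ -2.28e+10 J = -22.8 GJ.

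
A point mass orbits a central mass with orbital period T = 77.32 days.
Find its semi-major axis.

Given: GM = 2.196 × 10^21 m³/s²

Convert to SI: T = 77.32 days = 6.68045e+06 s.
Invert Kepler's third law: a = (GM · T² / (4π²))^(1/3).
Substituting T = 6.68045e+06 s and GM = 2.196e+21 m³/s²:
a = (2.196e+21 · (6.68045e+06)² / (4π²))^(1/3) m
a ≈ 1.354e+11 m = 135.4 Gm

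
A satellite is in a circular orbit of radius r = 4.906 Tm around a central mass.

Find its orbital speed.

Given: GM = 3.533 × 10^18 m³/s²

Convert to SI: r = 4.906 Tm = 4.906e+12 m.
For a circular orbit, gravity supplies the centripetal force, so v = √(GM / r).
v = √(3.533e+18 / 4.906e+12) m/s ≈ 848.6 m/s = 848.6 m/s.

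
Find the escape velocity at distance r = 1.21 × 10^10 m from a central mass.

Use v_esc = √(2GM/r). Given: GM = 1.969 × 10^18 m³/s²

Escape velocity comes from setting total energy to zero: ½v² − GM/r = 0 ⇒ v_esc = √(2GM / r).
v_esc = √(2 · 1.969e+18 / 1.21e+10) m/s ≈ 1.804e+04 m/s = 18.04 km/s.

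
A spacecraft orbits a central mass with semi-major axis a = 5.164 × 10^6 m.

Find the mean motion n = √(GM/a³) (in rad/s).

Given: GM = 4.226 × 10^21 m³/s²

n = √(GM / a³).
n = √(4.226e+21 / (5.164e+06)³) rad/s ≈ 5.54 rad/s.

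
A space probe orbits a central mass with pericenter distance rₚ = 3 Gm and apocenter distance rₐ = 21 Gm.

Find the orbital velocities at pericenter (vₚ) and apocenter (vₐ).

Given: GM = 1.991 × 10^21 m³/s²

Convert to SI: rₚ = 3 Gm = 3e+09 m; rₐ = 21 Gm = 2.1e+10 m.
Use the vis-viva equation v² = GM(2/r − 1/a) with a = (rₚ + rₐ)/2 = (3e+09 + 2.1e+10)/2 = 1.2e+10 m.
vₚ = √(GM · (2/rₚ − 1/a)) = √(1.991e+21 · (2/3e+09 − 1/1.2e+10)) m/s ≈ 1.078e+06 m/s = 1078 km/s.
vₐ = √(GM · (2/rₐ − 1/a)) = √(1.991e+21 · (2/2.1e+10 − 1/1.2e+10)) m/s ≈ 1.54e+05 m/s = 154 km/s.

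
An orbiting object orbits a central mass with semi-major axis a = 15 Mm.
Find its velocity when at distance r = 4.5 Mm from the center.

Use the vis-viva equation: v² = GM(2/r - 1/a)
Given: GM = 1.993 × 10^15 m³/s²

Convert to SI: a = 15 Mm = 1.5e+07 m; r = 4.5 Mm = 4.5e+06 m.
Vis-viva: v = √(GM · (2/r − 1/a)).
2/r − 1/a = 2/4.5e+06 − 1/1.5e+07 = 3.77778e-07 m⁻¹.
v = √(1.993e+15 · 3.77778e-07) m/s ≈ 2.744e+04 m/s = 27.44 km/s.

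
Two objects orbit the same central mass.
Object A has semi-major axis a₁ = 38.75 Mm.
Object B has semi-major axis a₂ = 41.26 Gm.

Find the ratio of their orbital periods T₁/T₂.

Convert to SI: a₁ = 38.75 Mm = 3.875e+07 m; a₂ = 41.26 Gm = 4.126e+10 m.
From Kepler's third law, (T₁/T₂)² = (a₁/a₂)³, so T₁/T₂ = (a₁/a₂)^(3/2).
a₁/a₂ = 3.875e+07 / 4.126e+10 = 0.000939166.
T₁/T₂ = (0.000939166)^(3/2) ≈ 2.878e-05.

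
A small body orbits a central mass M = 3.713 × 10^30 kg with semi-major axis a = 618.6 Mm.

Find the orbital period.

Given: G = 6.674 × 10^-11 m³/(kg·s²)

Convert to SI: a = 618.6 Mm = 6.186e+08 m.
GM = G · M = 6.674e-11 · 3.713e+30 = 2.47806e+20 m³/s².
Kepler's third law: T = 2π √(a³ / GM).
Substituting a = 6.186e+08 m and GM = 2.47806e+20 m³/s²:
T = 2π √((6.186e+08)³ / 2.47806e+20) s
T ≈ 6141 s = 1.706 hours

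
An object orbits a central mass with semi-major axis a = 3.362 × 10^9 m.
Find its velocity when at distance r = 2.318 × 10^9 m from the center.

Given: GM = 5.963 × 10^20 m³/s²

Vis-viva: v = √(GM · (2/r − 1/a)).
2/r − 1/a = 2/2.318e+09 − 1/3.362e+09 = 5.65371e-10 m⁻¹.
v = √(5.963e+20 · 5.65371e-10) m/s ≈ 5.806e+05 m/s = 580.6 km/s.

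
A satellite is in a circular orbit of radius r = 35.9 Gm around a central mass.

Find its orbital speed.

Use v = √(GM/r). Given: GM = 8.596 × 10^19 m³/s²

Convert to SI: r = 35.9 Gm = 3.59e+10 m.
For a circular orbit, gravity supplies the centripetal force, so v = √(GM / r).
v = √(8.596e+19 / 3.59e+10) m/s ≈ 4.893e+04 m/s = 48.93 km/s.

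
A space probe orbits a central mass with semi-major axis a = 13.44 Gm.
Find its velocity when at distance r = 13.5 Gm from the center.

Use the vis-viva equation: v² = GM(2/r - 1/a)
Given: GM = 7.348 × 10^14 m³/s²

Convert to SI: a = 13.44 Gm = 1.344e+10 m; r = 13.5 Gm = 1.35e+10 m.
Vis-viva: v = √(GM · (2/r − 1/a)).
2/r − 1/a = 2/1.35e+10 − 1/1.344e+10 = 7.37434e-11 m⁻¹.
v = √(7.348e+14 · 7.37434e-11) m/s ≈ 232.8 m/s = 232.8 m/s.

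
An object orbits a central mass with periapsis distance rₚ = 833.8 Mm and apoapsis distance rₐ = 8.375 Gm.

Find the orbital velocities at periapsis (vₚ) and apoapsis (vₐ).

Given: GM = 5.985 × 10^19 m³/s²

Convert to SI: rₚ = 833.8 Mm = 8.338e+08 m; rₐ = 8.375 Gm = 8.375e+09 m.
Use the vis-viva equation v² = GM(2/r − 1/a) with a = (rₚ + rₐ)/2 = (8.338e+08 + 8.375e+09)/2 = 4.6044e+09 m.
vₚ = √(GM · (2/rₚ − 1/a)) = √(5.985e+19 · (2/8.338e+08 − 1/4.6044e+09)) m/s ≈ 3.613e+05 m/s = 361.3 km/s.
vₐ = √(GM · (2/rₐ − 1/a)) = √(5.985e+19 · (2/8.375e+09 − 1/4.6044e+09)) m/s ≈ 3.597e+04 m/s = 35.97 km/s.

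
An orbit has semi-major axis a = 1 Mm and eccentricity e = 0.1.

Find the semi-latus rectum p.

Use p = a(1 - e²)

Convert to SI: a = 1 Mm = 1e+06 m.
p = a (1 − e²).
p = 1e+06 · (1 − (0.1)²) = 1e+06 · 0.99 ≈ 9.9e+05 m = 990 km.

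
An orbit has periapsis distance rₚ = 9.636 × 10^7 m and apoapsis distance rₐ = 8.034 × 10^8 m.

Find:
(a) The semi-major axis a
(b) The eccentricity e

(a) a = (rₚ + rₐ) / 2 = (9.636e+07 + 8.034e+08) / 2 ≈ 4.499e+08 m = 4.499 × 10^8 m.
(b) e = (rₐ − rₚ) / (rₐ + rₚ) = (8.034e+08 − 9.636e+07) / (8.034e+08 + 9.636e+07) ≈ 0.7858.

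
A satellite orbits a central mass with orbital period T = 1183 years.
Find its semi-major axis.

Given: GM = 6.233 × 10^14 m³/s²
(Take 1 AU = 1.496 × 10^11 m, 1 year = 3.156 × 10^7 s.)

Convert to SI: T = 1183 years = 3.73355e+10 s.
Invert Kepler's third law: a = (GM · T² / (4π²))^(1/3).
Substituting T = 3.73355e+10 s and GM = 6.233e+14 m³/s²:
a = (6.233e+14 · (3.73355e+10)² / (4π²))^(1/3) m
a ≈ 2.802e+11 m = 1.873 AU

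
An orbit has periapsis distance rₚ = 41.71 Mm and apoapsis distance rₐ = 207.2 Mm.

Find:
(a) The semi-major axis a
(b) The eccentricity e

Convert to SI: rₚ = 41.71 Mm = 4.171e+07 m; rₐ = 207.2 Mm = 2.072e+08 m.
(a) a = (rₚ + rₐ) / 2 = (4.171e+07 + 2.072e+08) / 2 ≈ 1.245e+08 m = 124.5 Mm.
(b) e = (rₐ − rₚ) / (rₐ + rₚ) = (2.072e+08 − 4.171e+07) / (2.072e+08 + 4.171e+07) ≈ 0.6649.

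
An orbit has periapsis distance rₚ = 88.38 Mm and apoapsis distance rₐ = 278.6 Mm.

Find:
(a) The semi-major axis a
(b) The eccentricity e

Convert to SI: rₚ = 88.38 Mm = 8.838e+07 m; rₐ = 278.6 Mm = 2.786e+08 m.
(a) a = (rₚ + rₐ) / 2 = (8.838e+07 + 2.786e+08) / 2 ≈ 1.835e+08 m = 183.5 Mm.
(b) e = (rₐ − rₚ) / (rₐ + rₚ) = (2.786e+08 − 8.838e+07) / (2.786e+08 + 8.838e+07) ≈ 0.5183.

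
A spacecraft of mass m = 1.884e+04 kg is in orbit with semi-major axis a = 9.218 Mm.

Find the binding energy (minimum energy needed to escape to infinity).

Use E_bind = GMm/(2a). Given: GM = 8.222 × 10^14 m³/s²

Convert to SI: a = 9.218 Mm = 9.218e+06 m.
Total orbital energy is E = −GMm/(2a); binding energy is E_bind = −E = GMm/(2a).
E_bind = 8.222e+14 · 1.884e+04 / (2 · 9.218e+06) J ≈ 8.402e+11 J = 840.2 GJ.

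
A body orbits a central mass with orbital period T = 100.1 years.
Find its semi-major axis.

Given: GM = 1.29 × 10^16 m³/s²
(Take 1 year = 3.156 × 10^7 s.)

Convert to SI: T = 100.1 years = 3.15916e+09 s.
Invert Kepler's third law: a = (GM · T² / (4π²))^(1/3).
Substituting T = 3.15916e+09 s and GM = 1.29e+16 m³/s²:
a = (1.29e+16 · (3.15916e+09)² / (4π²))^(1/3) m
a ≈ 1.483e+11 m = 148.3 Gm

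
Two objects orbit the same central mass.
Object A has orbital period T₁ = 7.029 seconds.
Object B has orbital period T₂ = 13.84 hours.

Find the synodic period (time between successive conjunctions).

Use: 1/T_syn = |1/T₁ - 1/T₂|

Convert to SI: T₂ = 13.84 hours = 49824 s.
T_syn = |T₁ · T₂ / (T₁ − T₂)|.
T_syn = |7.029 · 49824 / (7.029 − 49824)| s ≈ 7.03 s = 7.03 seconds.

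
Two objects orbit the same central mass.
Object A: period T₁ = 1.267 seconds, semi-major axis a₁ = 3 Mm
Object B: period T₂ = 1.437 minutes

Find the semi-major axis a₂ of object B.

Convert to SI: a₁ = 3 Mm = 3e+06 m; T₂ = 1.437 minutes = 86.22 s.
Kepler's third law: (T₁/T₂)² = (a₁/a₂)³ ⇒ a₂ = a₁ · (T₂/T₁)^(2/3).
T₂/T₁ = 86.22 / 1.267 = 68.0505.
a₂ = 3e+06 · (68.0505)^(2/3) m ≈ 5e+07 m = 50 Mm.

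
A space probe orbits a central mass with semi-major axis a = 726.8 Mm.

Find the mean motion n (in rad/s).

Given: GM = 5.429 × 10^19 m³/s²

Convert to SI: a = 726.8 Mm = 7.268e+08 m.
n = √(GM / a³).
n = √(5.429e+19 / (7.268e+08)³) rad/s ≈ 0.000376 rad/s.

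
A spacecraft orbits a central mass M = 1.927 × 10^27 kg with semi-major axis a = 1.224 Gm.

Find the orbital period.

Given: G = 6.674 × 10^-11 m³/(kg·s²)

Convert to SI: a = 1.224 Gm = 1.224e+09 m.
GM = G · M = 6.674e-11 · 1.927e+27 = 1.28608e+17 m³/s².
Kepler's third law: T = 2π √(a³ / GM).
Substituting a = 1.224e+09 m and GM = 1.28608e+17 m³/s²:
T = 2π √((1.224e+09)³ / 1.28608e+17) s
T ≈ 7.503e+05 s = 8.684 days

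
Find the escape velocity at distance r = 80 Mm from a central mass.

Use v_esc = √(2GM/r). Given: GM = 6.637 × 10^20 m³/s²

Convert to SI: r = 80 Mm = 8e+07 m.
Escape velocity comes from setting total energy to zero: ½v² − GM/r = 0 ⇒ v_esc = √(2GM / r).
v_esc = √(2 · 6.637e+20 / 8e+07) m/s ≈ 4.073e+06 m/s = 4073 km/s.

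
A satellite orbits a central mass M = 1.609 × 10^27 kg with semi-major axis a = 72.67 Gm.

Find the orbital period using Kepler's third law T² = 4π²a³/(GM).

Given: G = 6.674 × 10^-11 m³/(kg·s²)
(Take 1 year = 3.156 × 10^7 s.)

Convert to SI: a = 72.67 Gm = 7.267e+10 m.
GM = G · M = 6.674e-11 · 1.609e+27 = 1.07385e+17 m³/s².
Kepler's third law: T = 2π √(a³ / GM).
Substituting a = 7.267e+10 m and GM = 1.07385e+17 m³/s²:
T = 2π √((7.267e+10)³ / 1.07385e+17) s
T ≈ 3.756e+08 s = 11.9 years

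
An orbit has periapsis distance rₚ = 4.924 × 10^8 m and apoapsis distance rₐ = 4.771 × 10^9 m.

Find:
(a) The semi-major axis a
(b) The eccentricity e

(a) a = (rₚ + rₐ) / 2 = (4.924e+08 + 4.771e+09) / 2 ≈ 2.632e+09 m = 2.632 × 10^9 m.
(b) e = (rₐ − rₚ) / (rₐ + rₚ) = (4.771e+09 − 4.924e+08) / (4.771e+09 + 4.924e+08) ≈ 0.8129.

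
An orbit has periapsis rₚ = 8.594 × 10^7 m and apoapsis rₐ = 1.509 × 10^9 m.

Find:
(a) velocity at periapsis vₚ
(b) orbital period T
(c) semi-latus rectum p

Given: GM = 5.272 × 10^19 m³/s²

(a) With a = (rₚ + rₐ)/2 = 7.9747e+08 m, vₚ = √(GM (2/rₚ − 1/a)) = √(5.272e+19 · (2/8.594e+07 − 1/7.9747e+08)) m/s ≈ 1.077e+06 m/s
(b) With a = (rₚ + rₐ)/2 = 7.9747e+08 m, T = 2π √(a³/GM) = 2π √((7.9747e+08)³/5.272e+19) s ≈ 1.949e+04 s
(c) From a = (rₚ + rₐ)/2 = 7.9747e+08 m and e = (rₐ − rₚ)/(rₐ + rₚ) = 0.892234, p = a(1 − e²) = 7.9747e+08 · (1 − (0.892234)²) ≈ 1.626e+08 m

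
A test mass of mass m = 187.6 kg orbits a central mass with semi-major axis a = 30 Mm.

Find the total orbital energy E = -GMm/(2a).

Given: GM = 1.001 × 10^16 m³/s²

Convert to SI: a = 30 Mm = 3e+07 m.
E = −GMm / (2a).
E = −1.001e+16 · 187.6 / (2 · 3e+07) J ≈ -3.13e+10 J = -31.3 GJ.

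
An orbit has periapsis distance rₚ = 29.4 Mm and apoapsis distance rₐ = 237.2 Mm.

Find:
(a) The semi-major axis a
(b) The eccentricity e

Convert to SI: rₚ = 29.4 Mm = 2.94e+07 m; rₐ = 237.2 Mm = 2.372e+08 m.
(a) a = (rₚ + rₐ) / 2 = (2.94e+07 + 2.372e+08) / 2 ≈ 1.333e+08 m = 133.3 Mm.
(b) e = (rₐ − rₚ) / (rₐ + rₚ) = (2.372e+08 − 2.94e+07) / (2.372e+08 + 2.94e+07) ≈ 0.7794.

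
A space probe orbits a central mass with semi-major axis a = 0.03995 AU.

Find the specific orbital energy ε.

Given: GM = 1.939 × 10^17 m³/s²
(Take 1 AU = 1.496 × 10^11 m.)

Convert to SI: a = 0.03995 AU = 5.97652e+09 m.
ε = −GM / (2a).
ε = −1.939e+17 / (2 · 5.97652e+09) J/kg ≈ -1.622e+07 J/kg = -16.22 MJ/kg.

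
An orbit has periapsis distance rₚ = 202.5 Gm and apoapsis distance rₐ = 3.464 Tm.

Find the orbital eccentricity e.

Convert to SI: rₚ = 202.5 Gm = 2.025e+11 m; rₐ = 3.464 Tm = 3.464e+12 m.
e = (rₐ − rₚ) / (rₐ + rₚ).
e = (3.464e+12 − 2.025e+11) / (3.464e+12 + 2.025e+11) = 3.2615e+12 / 3.6665e+12 ≈ 0.8895.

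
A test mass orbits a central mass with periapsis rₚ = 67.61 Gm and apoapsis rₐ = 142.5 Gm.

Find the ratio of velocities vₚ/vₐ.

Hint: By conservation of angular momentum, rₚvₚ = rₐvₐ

Convert to SI: rₚ = 67.61 Gm = 6.761e+10 m; rₐ = 142.5 Gm = 1.425e+11 m.
Conservation of angular momentum gives rₚvₚ = rₐvₐ, so vₚ/vₐ = rₐ/rₚ.
vₚ/vₐ = 1.425e+11 / 6.761e+10 ≈ 2.108.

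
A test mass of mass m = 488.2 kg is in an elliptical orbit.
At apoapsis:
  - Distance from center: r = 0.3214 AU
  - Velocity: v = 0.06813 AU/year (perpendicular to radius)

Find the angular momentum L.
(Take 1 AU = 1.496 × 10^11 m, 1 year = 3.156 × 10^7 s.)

Convert to SI: r = 0.3214 AU = 4.80814e+10 m; v = 0.06813 AU/year = 322.948 m/s.
Since v is perpendicular to r, L = m · v · r.
L = 488.2 · 322.948 · 4.80814e+10 kg·m²/s ≈ 7.581e+15 kg·m²/s.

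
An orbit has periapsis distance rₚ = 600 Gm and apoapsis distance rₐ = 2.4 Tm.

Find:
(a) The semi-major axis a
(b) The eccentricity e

Convert to SI: rₚ = 600 Gm = 6e+11 m; rₐ = 2.4 Tm = 2.4e+12 m.
(a) a = (rₚ + rₐ) / 2 = (6e+11 + 2.4e+12) / 2 ≈ 1.5e+12 m = 1.5 Tm.
(b) e = (rₐ − rₚ) / (rₐ + rₚ) = (2.4e+12 − 6e+11) / (2.4e+12 + 6e+11) ≈ 0.6.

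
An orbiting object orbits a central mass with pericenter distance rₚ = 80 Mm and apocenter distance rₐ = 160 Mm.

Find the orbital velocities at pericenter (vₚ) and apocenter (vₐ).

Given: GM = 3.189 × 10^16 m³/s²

Convert to SI: rₚ = 80 Mm = 8e+07 m; rₐ = 160 Mm = 1.6e+08 m.
Use the vis-viva equation v² = GM(2/r − 1/a) with a = (rₚ + rₐ)/2 = (8e+07 + 1.6e+08)/2 = 1.2e+08 m.
vₚ = √(GM · (2/rₚ − 1/a)) = √(3.189e+16 · (2/8e+07 − 1/1.2e+08)) m/s ≈ 2.305e+04 m/s = 23.05 km/s.
vₐ = √(GM · (2/rₐ − 1/a)) = √(3.189e+16 · (2/1.6e+08 − 1/1.2e+08)) m/s ≈ 1.153e+04 m/s = 11.53 km/s.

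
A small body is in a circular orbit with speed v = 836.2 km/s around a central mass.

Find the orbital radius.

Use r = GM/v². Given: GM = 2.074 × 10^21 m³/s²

Convert to SI: v = 836.2 km/s = 836200 m/s.
For a circular orbit, v² = GM / r, so r = GM / v².
r = 2.074e+21 / (836200)² m ≈ 2.966e+09 m = 2.966 × 10^9 m.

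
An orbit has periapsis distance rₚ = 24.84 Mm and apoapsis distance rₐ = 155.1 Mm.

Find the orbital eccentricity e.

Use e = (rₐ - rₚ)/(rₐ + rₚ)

Convert to SI: rₚ = 24.84 Mm = 2.484e+07 m; rₐ = 155.1 Mm = 1.551e+08 m.
e = (rₐ − rₚ) / (rₐ + rₚ).
e = (1.551e+08 − 2.484e+07) / (1.551e+08 + 2.484e+07) = 1.3026e+08 / 1.7994e+08 ≈ 0.7239.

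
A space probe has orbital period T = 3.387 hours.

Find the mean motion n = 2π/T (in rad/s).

Convert to SI: T = 3.387 hours = 12193.2 s.
n = 2π / T.
n = 2π / 12193.2 s ≈ 0.0005153 rad/s.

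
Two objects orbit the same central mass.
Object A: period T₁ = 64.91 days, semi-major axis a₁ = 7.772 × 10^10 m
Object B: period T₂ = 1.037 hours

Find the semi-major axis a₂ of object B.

Convert to SI: T₁ = 64.91 days = 5.60822e+06 s; T₂ = 1.037 hours = 3733.2 s.
Kepler's third law: (T₁/T₂)² = (a₁/a₂)³ ⇒ a₂ = a₁ · (T₂/T₁)^(2/3).
T₂/T₁ = 3733.2 / 5.60822e+06 = 0.000665665.
a₂ = 7.772e+10 · (0.000665665)^(2/3) m ≈ 5.925e+08 m = 5.925 × 10^8 m.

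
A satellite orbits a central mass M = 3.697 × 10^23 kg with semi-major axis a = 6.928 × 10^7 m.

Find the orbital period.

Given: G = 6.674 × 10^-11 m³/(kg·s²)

GM = G · M = 6.674e-11 · 3.697e+23 = 2.46738e+13 m³/s².
Kepler's third law: T = 2π √(a³ / GM).
Substituting a = 6.928e+07 m and GM = 2.46738e+13 m³/s²:
T = 2π √((6.928e+07)³ / 2.46738e+13) s
T ≈ 7.294e+05 s = 8.442 days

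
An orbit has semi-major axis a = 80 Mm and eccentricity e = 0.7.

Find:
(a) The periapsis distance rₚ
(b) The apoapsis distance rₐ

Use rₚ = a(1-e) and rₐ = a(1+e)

Convert to SI: a = 80 Mm = 8e+07 m.
(a) rₚ = a(1 − e) = 8e+07 · (1 − 0.7) = 8e+07 · 0.3 ≈ 2.4e+07 m = 24 Mm.
(b) rₐ = a(1 + e) = 8e+07 · (1 + 0.7) = 8e+07 · 1.7 ≈ 1.36e+08 m = 136 Mm.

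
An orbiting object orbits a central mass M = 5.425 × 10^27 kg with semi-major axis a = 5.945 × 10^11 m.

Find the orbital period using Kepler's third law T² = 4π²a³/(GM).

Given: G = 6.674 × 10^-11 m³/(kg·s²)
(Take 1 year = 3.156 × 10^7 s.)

GM = G · M = 6.674e-11 · 5.425e+27 = 3.62064e+17 m³/s².
Kepler's third law: T = 2π √(a³ / GM).
Substituting a = 5.945e+11 m and GM = 3.62064e+17 m³/s²:
T = 2π √((5.945e+11)³ / 3.62064e+17) s
T ≈ 4.786e+09 s = 151.7 years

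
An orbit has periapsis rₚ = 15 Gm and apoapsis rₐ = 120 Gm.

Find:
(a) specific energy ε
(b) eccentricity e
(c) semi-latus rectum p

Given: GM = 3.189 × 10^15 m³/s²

Convert to SI: rₚ = 15 Gm = 1.5e+10 m; rₐ = 120 Gm = 1.2e+11 m.
(a) With a = (rₚ + rₐ)/2 = 6.75e+10 m, ε = −GM/(2a) = −3.189e+15/(2 · 6.75e+10) J/kg ≈ -2.362e+04 J/kg
(b) e = (rₐ − rₚ)/(rₐ + rₚ) = (1.2e+11 − 1.5e+10)/(1.2e+11 + 1.5e+10) ≈ 0.7778
(c) From a = (rₚ + rₐ)/2 = 6.75e+10 m and e = (rₐ − rₚ)/(rₐ + rₚ) = 0.777778, p = a(1 − e²) = 6.75e+10 · (1 − (0.777778)²) ≈ 2.667e+10 m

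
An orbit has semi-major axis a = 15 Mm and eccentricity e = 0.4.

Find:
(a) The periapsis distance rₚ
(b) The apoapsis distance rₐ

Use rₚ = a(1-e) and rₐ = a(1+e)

Convert to SI: a = 15 Mm = 1.5e+07 m.
(a) rₚ = a(1 − e) = 1.5e+07 · (1 − 0.4) = 1.5e+07 · 0.6 ≈ 9e+06 m = 9 Mm.
(b) rₐ = a(1 + e) = 1.5e+07 · (1 + 0.4) = 1.5e+07 · 1.4 ≈ 2.1e+07 m = 21 Mm.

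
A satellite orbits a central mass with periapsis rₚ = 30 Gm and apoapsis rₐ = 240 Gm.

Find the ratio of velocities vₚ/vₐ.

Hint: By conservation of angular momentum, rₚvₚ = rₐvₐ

Convert to SI: rₚ = 30 Gm = 3e+10 m; rₐ = 240 Gm = 2.4e+11 m.
Conservation of angular momentum gives rₚvₚ = rₐvₐ, so vₚ/vₐ = rₐ/rₚ.
vₚ/vₐ = 2.4e+11 / 3e+10 ≈ 8.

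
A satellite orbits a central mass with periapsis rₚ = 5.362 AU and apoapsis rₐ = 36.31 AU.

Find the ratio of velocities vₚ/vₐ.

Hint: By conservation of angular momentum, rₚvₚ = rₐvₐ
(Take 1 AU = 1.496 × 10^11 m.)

Convert to SI: rₚ = 5.362 AU = 8.02155e+11 m; rₐ = 36.31 AU = 5.43198e+12 m.
Conservation of angular momentum gives rₚvₚ = rₐvₐ, so vₚ/vₐ = rₐ/rₚ.
vₚ/vₐ = 5.43198e+12 / 8.02155e+11 ≈ 6.772.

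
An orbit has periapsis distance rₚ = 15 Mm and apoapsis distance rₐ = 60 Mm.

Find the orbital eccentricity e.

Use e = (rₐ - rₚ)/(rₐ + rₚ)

Convert to SI: rₚ = 15 Mm = 1.5e+07 m; rₐ = 60 Mm = 6e+07 m.
e = (rₐ − rₚ) / (rₐ + rₚ).
e = (6e+07 − 1.5e+07) / (6e+07 + 1.5e+07) = 4.5e+07 / 7.5e+07 ≈ 0.6.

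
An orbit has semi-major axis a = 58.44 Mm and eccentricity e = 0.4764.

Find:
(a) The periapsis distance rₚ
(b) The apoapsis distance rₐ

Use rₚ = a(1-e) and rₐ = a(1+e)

Convert to SI: a = 58.44 Mm = 5.844e+07 m.
(a) rₚ = a(1 − e) = 5.844e+07 · (1 − 0.4764) = 5.844e+07 · 0.5236 ≈ 3.06e+07 m = 30.6 Mm.
(b) rₐ = a(1 + e) = 5.844e+07 · (1 + 0.4764) = 5.844e+07 · 1.4764 ≈ 8.628e+07 m = 86.28 Mm.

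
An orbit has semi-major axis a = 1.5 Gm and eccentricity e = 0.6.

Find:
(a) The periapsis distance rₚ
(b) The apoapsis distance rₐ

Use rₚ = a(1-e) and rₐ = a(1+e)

Convert to SI: a = 1.5 Gm = 1.5e+09 m.
(a) rₚ = a(1 − e) = 1.5e+09 · (1 − 0.6) = 1.5e+09 · 0.4 ≈ 6e+08 m = 600 Mm.
(b) rₐ = a(1 + e) = 1.5e+09 · (1 + 0.6) = 1.5e+09 · 1.6 ≈ 2.4e+09 m = 2.4 Gm.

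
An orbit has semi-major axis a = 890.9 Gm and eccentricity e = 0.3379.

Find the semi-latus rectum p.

Convert to SI: a = 890.9 Gm = 8.909e+11 m.
p = a (1 − e²).
p = 8.909e+11 · (1 − (0.3379)²) = 8.909e+11 · 0.885824 ≈ 7.892e+11 m = 789.2 Gm.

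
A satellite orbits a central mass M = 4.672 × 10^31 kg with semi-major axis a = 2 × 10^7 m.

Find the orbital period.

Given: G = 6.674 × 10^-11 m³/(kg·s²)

GM = G · M = 6.674e-11 · 4.672e+31 = 3.11809e+21 m³/s².
Kepler's third law: T = 2π √(a³ / GM).
Substituting a = 2e+07 m and GM = 3.11809e+21 m³/s²:
T = 2π √((2e+07)³ / 3.11809e+21) s
T ≈ 10.06 s = 10.06 seconds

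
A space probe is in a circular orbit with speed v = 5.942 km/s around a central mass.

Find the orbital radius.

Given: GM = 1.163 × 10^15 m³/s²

Convert to SI: v = 5.942 km/s = 5942 m/s.
For a circular orbit, v² = GM / r, so r = GM / v².
r = 1.163e+15 / (5942)² m ≈ 3.294e+07 m = 3.294 × 10^7 m.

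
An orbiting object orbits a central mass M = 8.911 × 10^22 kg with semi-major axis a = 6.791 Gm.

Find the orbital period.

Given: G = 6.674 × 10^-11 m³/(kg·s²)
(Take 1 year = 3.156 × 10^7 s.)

Convert to SI: a = 6.791 Gm = 6.791e+09 m.
GM = G · M = 6.674e-11 · 8.911e+22 = 5.9472e+12 m³/s².
Kepler's third law: T = 2π √(a³ / GM).
Substituting a = 6.791e+09 m and GM = 5.9472e+12 m³/s²:
T = 2π √((6.791e+09)³ / 5.9472e+12) s
T ≈ 1.442e+09 s = 45.69 years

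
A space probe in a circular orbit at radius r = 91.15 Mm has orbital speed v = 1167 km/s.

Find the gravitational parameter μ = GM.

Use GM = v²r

Convert to SI: r = 91.15 Mm = 9.115e+07 m; v = 1167 km/s = 1.167e+06 m/s.
For a circular orbit v² = GM/r, so GM = v² · r.
GM = (1.167e+06)² · 9.115e+07 m³/s² ≈ 1.241e+20 m³/s² = 1.241 × 10^20 m³/s².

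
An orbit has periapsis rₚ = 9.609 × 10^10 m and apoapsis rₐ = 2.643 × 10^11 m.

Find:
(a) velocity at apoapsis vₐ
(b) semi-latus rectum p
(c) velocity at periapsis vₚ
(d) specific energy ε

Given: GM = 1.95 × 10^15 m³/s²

(a) With a = (rₚ + rₐ)/2 = 1.80195e+11 m, vₐ = √(GM (2/rₐ − 1/a)) = √(1.95e+15 · (2/2.643e+11 − 1/1.80195e+11)) m/s ≈ 62.72 m/s
(b) From a = (rₚ + rₐ)/2 = 1.80195e+11 m and e = (rₐ − rₚ)/(rₐ + rₚ) = 0.466744, p = a(1 − e²) = 1.80195e+11 · (1 − (0.466744)²) ≈ 1.409e+11 m
(c) With a = (rₚ + rₐ)/2 = 1.80195e+11 m, vₚ = √(GM (2/rₚ − 1/a)) = √(1.95e+15 · (2/9.609e+10 − 1/1.80195e+11)) m/s ≈ 172.5 m/s
(d) With a = (rₚ + rₐ)/2 = 1.80195e+11 m, ε = −GM/(2a) = −1.95e+15/(2 · 1.80195e+11) J/kg ≈ -5411 J/kg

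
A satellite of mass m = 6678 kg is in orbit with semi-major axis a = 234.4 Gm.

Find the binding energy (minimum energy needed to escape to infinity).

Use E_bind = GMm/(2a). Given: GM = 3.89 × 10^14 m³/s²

Convert to SI: a = 234.4 Gm = 2.344e+11 m.
Total orbital energy is E = −GMm/(2a); binding energy is E_bind = −E = GMm/(2a).
E_bind = 3.89e+14 · 6678 / (2 · 2.344e+11) J ≈ 5.541e+06 J = 5.541 MJ.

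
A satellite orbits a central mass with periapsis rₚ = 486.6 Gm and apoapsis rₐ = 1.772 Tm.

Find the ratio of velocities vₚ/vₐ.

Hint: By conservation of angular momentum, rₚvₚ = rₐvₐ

Convert to SI: rₚ = 486.6 Gm = 4.866e+11 m; rₐ = 1.772 Tm = 1.772e+12 m.
Conservation of angular momentum gives rₚvₚ = rₐvₐ, so vₚ/vₐ = rₐ/rₚ.
vₚ/vₐ = 1.772e+12 / 4.866e+11 ≈ 3.642.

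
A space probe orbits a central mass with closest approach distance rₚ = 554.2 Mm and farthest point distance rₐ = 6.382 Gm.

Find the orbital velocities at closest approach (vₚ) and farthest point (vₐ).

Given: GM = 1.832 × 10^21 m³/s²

Convert to SI: rₚ = 554.2 Mm = 5.542e+08 m; rₐ = 6.382 Gm = 6.382e+09 m.
Use the vis-viva equation v² = GM(2/r − 1/a) with a = (rₚ + rₐ)/2 = (5.542e+08 + 6.382e+09)/2 = 3.4681e+09 m.
vₚ = √(GM · (2/rₚ − 1/a)) = √(1.832e+21 · (2/5.542e+08 − 1/3.4681e+09)) m/s ≈ 2.466e+06 m/s = 2466 km/s.
vₐ = √(GM · (2/rₐ − 1/a)) = √(1.832e+21 · (2/6.382e+09 − 1/3.4681e+09)) m/s ≈ 2.142e+05 m/s = 214.2 km/s.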